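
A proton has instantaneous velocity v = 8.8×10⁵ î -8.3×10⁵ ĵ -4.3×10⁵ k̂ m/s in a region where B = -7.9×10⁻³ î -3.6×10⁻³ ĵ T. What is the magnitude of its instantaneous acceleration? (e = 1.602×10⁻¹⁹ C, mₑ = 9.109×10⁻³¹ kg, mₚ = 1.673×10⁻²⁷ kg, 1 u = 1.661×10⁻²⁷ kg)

v×B = (-1550, 3400, -9720) N/C.
F = q v×B = (1.602×10⁻¹⁹ C)·(-1550, 3400, -9720) = (-2.48×10⁻¹⁶, 5.44×10⁻¹⁶, -1.56×10⁻¹⁵) N.
|a| = |F|/m = 1.669×10⁻¹⁵/1.673×10⁻²⁷ ≈ 9.97×10¹¹ m/s².

|a| ≈ 9.97×10¹¹ m/s²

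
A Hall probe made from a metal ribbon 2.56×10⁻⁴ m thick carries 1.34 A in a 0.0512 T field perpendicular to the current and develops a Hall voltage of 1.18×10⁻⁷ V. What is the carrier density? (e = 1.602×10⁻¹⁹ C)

n ≈ 1.42×10²⁸ m⁻³

From V_H = IB/(n e t), n = IB/(V_H e t).
n = (1.34)(0.0512)/((1.18×10⁻⁷)(1.602×10⁻¹⁹)(2.56×10⁻⁴)) ≈ 1.42×10²⁸ m⁻³.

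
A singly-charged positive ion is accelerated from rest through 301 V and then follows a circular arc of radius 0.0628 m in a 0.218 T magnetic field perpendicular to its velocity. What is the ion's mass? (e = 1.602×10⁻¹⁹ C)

m ≈ 4.99×10⁻²⁶ kg

Combine |q|V = ½mv² and r = mv/(|q|B): eliminate v to get m = qB²r²/(2V).
m = (1.602×10⁻¹⁹)(0.218)²(0.0628)²/(2·301) ≈ 4.99×10⁻²⁶ kg.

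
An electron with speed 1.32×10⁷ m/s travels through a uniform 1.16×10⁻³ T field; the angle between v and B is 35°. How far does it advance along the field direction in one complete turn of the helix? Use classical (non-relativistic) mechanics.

p ≈ 0.333 m

v∥ = v cosθ = 1.32×10⁷·cos35° ≈ 1.081×10⁷ m/s.
T = 2πm/(|q|B) = 2π(9.109×10⁻³¹)/((1.602×10⁻¹⁹)(1.16×10⁻³)) ≈ 3.080×10⁻⁸ s.
pitch = v∥ T = (1.081×10⁷)(3.080×10⁻⁸) ≈ 0.333 m.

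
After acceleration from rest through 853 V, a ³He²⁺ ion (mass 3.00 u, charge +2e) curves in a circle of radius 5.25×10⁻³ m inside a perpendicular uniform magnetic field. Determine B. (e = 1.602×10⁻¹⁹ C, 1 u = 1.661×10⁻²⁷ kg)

B ≈ 0.981 T

v = √(2|q|V/m) = √(2·3.204×10⁻¹⁹·853/4.983×10⁻²⁷) ≈ 3.312×10⁵ m/s.
B = mv/(|q|r) = (4.983×10⁻²⁷)(3.312×10⁵)/((3.204×10⁻¹⁹)(5.25×10⁻³)) ≈ 0.981 T.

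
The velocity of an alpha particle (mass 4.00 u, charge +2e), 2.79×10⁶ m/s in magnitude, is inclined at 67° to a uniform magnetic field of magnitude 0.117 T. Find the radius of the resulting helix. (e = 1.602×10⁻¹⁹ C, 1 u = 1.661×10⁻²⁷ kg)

r ≈ 0.455 m

v⊥ = v sinθ = 2.79×10⁶·sin67° ≈ 2.568×10⁶ m/s.
r = m v⊥/(|q|B) = (6.644×10⁻²⁷)(2.568×10⁶)/((3.204×10⁻¹⁹)(0.117)) ≈ 0.455 m.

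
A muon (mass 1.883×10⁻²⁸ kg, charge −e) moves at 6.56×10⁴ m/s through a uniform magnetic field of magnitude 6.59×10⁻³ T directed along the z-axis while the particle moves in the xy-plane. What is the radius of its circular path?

The magnetic force provides the centripetal force: |q|vB = mv²/r.
r = mv/(|q|B) = (1.883×10⁻²⁸)(6.56×10⁴)/((1.602×10⁻¹⁹)(6.59×10⁻³)) ≈ 0.0117 m.

r ≈ 0.0117 m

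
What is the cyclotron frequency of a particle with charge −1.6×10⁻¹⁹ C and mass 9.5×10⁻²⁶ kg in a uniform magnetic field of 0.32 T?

f = |q|B/(2πm).
f = (1.6×10⁻¹⁹)(0.32)/(2π·9.5×10⁻²⁶) ≈ 8.6×10⁴ Hz.

f ≈ 8.6×10⁴ Hz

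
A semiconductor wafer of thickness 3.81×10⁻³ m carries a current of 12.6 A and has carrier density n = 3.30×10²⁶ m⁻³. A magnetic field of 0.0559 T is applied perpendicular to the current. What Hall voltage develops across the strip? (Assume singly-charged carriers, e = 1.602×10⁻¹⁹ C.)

V_H ≈ 3.50×10⁻⁶ V

V_H = IB/(n e t).
V_H = (12.6)(0.0559)/((3.30×10²⁶)(1.602×10⁻¹⁹)(3.81×10⁻³)) ≈ 3.50×10⁻⁶ V.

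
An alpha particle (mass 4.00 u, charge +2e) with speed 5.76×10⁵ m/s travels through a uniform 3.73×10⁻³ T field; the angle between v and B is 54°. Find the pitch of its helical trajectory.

v∥ = v cosθ = 5.76×10⁵·cos54° ≈ 3.386×10⁵ m/s.
T = 2πm/(|q|B) = 2π(6.644×10⁻²⁷)/((3.204×10⁻¹⁹)(3.73×10⁻³)) ≈ 3.493×10⁻⁵ s.
pitch = v∥ T = (3.386×10⁵)(3.493×10⁻⁵) ≈ 11.8 m.

p ≈ 11.8 m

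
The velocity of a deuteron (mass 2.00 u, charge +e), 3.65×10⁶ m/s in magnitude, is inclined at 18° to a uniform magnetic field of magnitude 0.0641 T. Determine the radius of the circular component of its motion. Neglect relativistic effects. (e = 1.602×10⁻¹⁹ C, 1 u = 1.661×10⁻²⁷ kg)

r ≈ 0.365 m

v⊥ = v sinθ = 3.65×10⁶·sin18° ≈ 1.128×10⁶ m/s.
r = m v⊥/(|q|B) = (3.322×10⁻²⁷)(1.128×10⁶)/((1.602×10⁻¹⁹)(0.0641)) ≈ 0.365 m.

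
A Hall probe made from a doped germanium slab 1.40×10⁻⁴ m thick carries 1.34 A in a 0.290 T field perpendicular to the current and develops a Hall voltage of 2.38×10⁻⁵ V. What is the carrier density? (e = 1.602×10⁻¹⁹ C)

From V_H = IB/(n e t), n = IB/(V_H e t).
n = (1.34)(0.290)/((2.38×10⁻⁵)(1.602×10⁻¹⁹)(1.40×10⁻⁴)) ≈ 7.28×10²⁶ m⁻³.

n ≈ 7.28×10²⁶ m⁻³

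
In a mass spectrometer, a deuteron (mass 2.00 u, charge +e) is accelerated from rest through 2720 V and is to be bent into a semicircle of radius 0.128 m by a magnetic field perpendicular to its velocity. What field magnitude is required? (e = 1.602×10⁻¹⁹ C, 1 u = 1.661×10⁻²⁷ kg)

v = √(2|q|V/m) = √(2·1.602×10⁻¹⁹·2720/3.322×10⁻²⁷) ≈ 5.122×10⁵ m/s.
B = mv/(|q|r) = (3.322×10⁻²⁷)(5.122×10⁵)/((1.602×10⁻¹⁹)(0.128)) ≈ 0.0830 T.

B ≈ 0.0830 T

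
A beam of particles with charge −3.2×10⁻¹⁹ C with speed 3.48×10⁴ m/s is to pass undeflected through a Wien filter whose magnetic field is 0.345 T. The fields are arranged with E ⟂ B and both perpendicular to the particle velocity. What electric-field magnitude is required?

For straight-line motion qE = qvB, so E = vB.
E = 3.48×10⁴ × 0.345 = 1.20×10⁴ V/m.

E = 1.20×10⁴ V/m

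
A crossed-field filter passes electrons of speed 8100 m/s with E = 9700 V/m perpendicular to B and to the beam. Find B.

B = 1.2 T

Balance of forces in the selector: qE = qvB ⇒ B = E/v.
B = 9700/8100 = 1.2 T.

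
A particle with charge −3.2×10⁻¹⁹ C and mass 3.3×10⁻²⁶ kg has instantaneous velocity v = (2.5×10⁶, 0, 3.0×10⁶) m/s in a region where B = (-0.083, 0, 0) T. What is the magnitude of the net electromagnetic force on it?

|F| ≈ 7.97×10⁻¹⁴ N

v×B = (0, -2.49×10⁵, 0) N/C.
F = q v×B = (−3.2×10⁻¹⁹ C)·(0, -2.49×10⁵, 0) = (0, 7.97×10⁻¹⁴, 0) N.
|F| = 7.97×10⁻¹⁴ N.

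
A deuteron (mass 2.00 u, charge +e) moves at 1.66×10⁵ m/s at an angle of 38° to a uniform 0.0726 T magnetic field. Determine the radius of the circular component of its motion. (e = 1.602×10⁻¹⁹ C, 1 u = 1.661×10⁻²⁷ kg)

v⊥ = v sinθ = 1.66×10⁵·sin38° ≈ 1.022×10⁵ m/s.
r = m v⊥/(|q|B) = (3.322×10⁻²⁷)(1.022×10⁵)/((1.602×10⁻¹⁹)(0.0726)) ≈ 0.0292 m.

r ≈ 0.0292 m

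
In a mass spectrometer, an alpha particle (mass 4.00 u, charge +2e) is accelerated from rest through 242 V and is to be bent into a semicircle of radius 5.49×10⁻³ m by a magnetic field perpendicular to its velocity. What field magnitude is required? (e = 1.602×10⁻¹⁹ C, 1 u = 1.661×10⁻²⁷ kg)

v = √(2|q|V/m) = √(2·3.204×10⁻¹⁹·242/6.644×10⁻²⁷) ≈ 1.528×10⁵ m/s.
B = mv/(|q|r) = (6.644×10⁻²⁷)(1.528×10⁵)/((3.204×10⁻¹⁹)(5.49×10⁻³)) ≈ 0.577 T.

B ≈ 0.577 T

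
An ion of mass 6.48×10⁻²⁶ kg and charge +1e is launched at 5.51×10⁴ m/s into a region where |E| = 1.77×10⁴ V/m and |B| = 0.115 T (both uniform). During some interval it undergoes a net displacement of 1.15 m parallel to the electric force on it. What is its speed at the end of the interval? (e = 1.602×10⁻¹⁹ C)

v_f ≈ 3.22×10⁵ m/s

B does no work; ΔKE = |q|E d.
½mv_f² = ½mv₀² + |q|Ed = ½(6.48×10⁻²⁶)(5.51×10⁴)² + (1.602×10⁻¹⁹)(1.77×10⁴)(1.15) ≈ 9.837×10⁻¹⁷ J + 3.261×10⁻¹⁵ J ≈ 3.359×10⁻¹⁵ J.
v_f = √(2·3.359×10⁻¹⁵/6.48×10⁻²⁶) ≈ 3.22×10⁵ m/s.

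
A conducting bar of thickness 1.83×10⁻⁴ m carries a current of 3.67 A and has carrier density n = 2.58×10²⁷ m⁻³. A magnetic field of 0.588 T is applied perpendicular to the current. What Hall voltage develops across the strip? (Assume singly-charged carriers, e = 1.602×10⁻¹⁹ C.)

V_H = IB/(n e t).
V_H = (3.67)(0.588)/((2.58×10²⁷)(1.602×10⁻¹⁹)(1.83×10⁻⁴)) ≈ 2.85×10⁻⁵ V.

V_H ≈ 2.85×10⁻⁵ V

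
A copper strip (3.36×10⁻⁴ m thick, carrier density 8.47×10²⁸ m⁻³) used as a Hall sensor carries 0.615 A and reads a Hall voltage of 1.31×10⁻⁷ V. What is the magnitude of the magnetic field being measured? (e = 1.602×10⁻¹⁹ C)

B ≈ 0.971 T

From V_H = IB/(n e t), B = V_H n e t / I.
B = (1.31×10⁻⁷)(8.47×10²⁸)(1.602×10⁻¹⁹)(3.36×10⁻⁴)/0.615 ≈ 0.971 T.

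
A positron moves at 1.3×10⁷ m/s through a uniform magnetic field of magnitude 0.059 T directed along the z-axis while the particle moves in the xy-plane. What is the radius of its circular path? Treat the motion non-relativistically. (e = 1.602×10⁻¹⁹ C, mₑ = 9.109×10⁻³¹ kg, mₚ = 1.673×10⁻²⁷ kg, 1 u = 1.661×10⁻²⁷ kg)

r ≈ 1.3×10⁻³ m

The magnetic force provides the centripetal force: |q|vB = mv²/r.
r = mv/(|q|B) = (9.109×10⁻³¹)(1.3×10⁷)/((1.602×10⁻¹⁹)(0.059)) ≈ 1.3×10⁻³ m.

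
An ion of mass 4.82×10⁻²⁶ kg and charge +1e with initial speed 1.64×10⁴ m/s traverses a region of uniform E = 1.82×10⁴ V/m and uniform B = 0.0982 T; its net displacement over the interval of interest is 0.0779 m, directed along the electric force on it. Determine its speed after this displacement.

v_f ≈ 9.85×10⁴ m/s

B does no work; ΔKE = |q|E d.
½mv_f² = ½mv₀² + |q|Ed = ½(4.82×10⁻²⁶)(1.64×10⁴)² + (1.602×10⁻¹⁹)(1.82×10⁴)(0.0779) ≈ 6.482×10⁻¹⁸ J + 2.271×10⁻¹⁶ J ≈ 2.336×10⁻¹⁶ J.
v_f = √(2·2.336×10⁻¹⁶/4.82×10⁻²⁶) ≈ 9.85×10⁴ m/s.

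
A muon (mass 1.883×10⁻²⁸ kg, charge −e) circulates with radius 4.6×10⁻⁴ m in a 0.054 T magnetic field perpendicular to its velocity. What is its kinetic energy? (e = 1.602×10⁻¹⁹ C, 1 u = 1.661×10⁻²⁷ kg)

KE ≈ 0.26 eV

v = |q|Br/m, then KE = ½mv² = (qBr)²/(2m).
v = (1.602×10⁻¹⁹)(0.054)(4.6×10⁻⁴)/1.883×10⁻²⁸ ≈ 2.113×10⁴ m/s.
KE = ½(1.883×10⁻²⁸)(2.113×10⁴)² ≈ 4.2×10⁻²⁰ J = 0.26 eV.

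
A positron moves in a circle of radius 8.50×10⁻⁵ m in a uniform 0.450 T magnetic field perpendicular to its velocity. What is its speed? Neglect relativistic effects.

v ≈ 6.73×10⁶ m/s

From |q|vB = mv²/r, v = |q|Br/m.
v = (1.602×10⁻¹⁹)(0.450)(8.50×10⁻⁵)/9.109×10⁻³¹ ≈ 6.73×10⁶ m/s.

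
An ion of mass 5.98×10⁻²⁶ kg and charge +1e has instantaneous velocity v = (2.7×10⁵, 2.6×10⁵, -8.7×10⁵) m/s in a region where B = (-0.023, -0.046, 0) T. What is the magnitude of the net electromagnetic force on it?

v×B = (-4.00×10⁴, 2.00×10⁴, -6440) N/C.
F = q v×B = (1.602×10⁻¹⁹ C)·(-4.00×10⁴, 2.00×10⁴, -6440) = (-6.41×10⁻¹⁵, 3.21×10⁻¹⁵, -1.03×10⁻¹⁵) N.
|F| = 7.24×10⁻¹⁵ N.

|F| ≈ 7.24×10⁻¹⁵ N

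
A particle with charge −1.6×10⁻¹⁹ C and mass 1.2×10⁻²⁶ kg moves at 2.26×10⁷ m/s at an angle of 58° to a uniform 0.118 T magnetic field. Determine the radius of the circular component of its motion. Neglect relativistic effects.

r ≈ 12.2 m

v⊥ = v sinθ = 2.26×10⁷·sin58° ≈ 1.917×10⁷ m/s.
r = m v⊥/(|q|B) = (1.2×10⁻²⁶)(1.917×10⁷)/((1.6×10⁻¹⁹)(0.118)) ≈ 12.2 m.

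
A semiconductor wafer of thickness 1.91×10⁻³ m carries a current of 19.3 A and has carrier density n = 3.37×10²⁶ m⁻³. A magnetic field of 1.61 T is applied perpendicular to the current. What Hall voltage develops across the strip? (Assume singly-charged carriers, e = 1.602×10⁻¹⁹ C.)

V_H = IB/(n e t).
V_H = (19.3)(1.61)/((3.37×10²⁶)(1.602×10⁻¹⁹)(1.91×10⁻³)) ≈ 3.01×10⁻⁴ V.

V_H ≈ 3.01×10⁻⁴ V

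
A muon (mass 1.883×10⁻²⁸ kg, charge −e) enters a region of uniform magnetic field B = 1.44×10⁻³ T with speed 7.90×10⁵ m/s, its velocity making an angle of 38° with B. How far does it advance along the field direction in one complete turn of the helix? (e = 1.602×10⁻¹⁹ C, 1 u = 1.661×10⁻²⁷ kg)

p ≈ 3.19 m

v∥ = v cosθ = 7.90×10⁵·cos38° ≈ 6.225×10⁵ m/s.
T = 2πm/(|q|B) = 2π(1.883×10⁻²⁸)/((1.602×10⁻¹⁹)(1.44×10⁻³)) ≈ 5.129×10⁻⁶ s.
pitch = v∥ T = (6.225×10⁵)(5.129×10⁻⁶) ≈ 3.19 m.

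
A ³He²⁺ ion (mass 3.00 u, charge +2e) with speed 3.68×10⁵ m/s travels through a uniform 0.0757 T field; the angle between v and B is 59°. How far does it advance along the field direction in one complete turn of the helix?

p ≈ 0.245 m

v∥ = v cosθ = 3.68×10⁵·cos59° ≈ 1.895×10⁵ m/s.
T = 2πm/(|q|B) = 2π(4.983×10⁻²⁷)/((3.204×10⁻¹⁹)(0.0757)) ≈ 1.291×10⁻⁶ s.
pitch = v∥ T = (1.895×10⁵)(1.291×10⁻⁶) ≈ 0.245 m.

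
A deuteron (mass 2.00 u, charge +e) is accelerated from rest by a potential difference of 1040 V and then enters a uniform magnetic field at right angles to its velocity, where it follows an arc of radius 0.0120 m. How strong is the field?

v = √(2|q|V/m) = √(2·1.602×10⁻¹⁹·1040/3.322×10⁻²⁷) ≈ 3.167×10⁵ m/s.
B = mv/(|q|r) = (3.322×10⁻²⁷)(3.167×10⁵)/((1.602×10⁻¹⁹)(0.0120)) ≈ 0.547 T.

B ≈ 0.547 T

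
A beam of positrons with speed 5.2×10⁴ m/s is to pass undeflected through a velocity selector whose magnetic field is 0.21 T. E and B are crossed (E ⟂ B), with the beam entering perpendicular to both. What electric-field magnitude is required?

For straight-line motion qE = qvB, so E = vB.
E = 5.2×10⁴ × 0.21 = 1.1×10⁴ V/m.

E = 1.1×10⁴ V/m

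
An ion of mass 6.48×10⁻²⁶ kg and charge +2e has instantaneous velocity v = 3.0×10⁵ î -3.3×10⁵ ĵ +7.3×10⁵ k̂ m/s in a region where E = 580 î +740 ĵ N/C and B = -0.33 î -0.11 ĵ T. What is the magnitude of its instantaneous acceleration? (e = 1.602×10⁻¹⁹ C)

|a| ≈ 1.44×10¹² m/s²

v×B = (8.03×10⁴, -2.41×10⁵, -1.42×10⁵) N/C.
E + v×B = (8.09×10⁴, -2.40×10⁵, -1.42×10⁵) N/C.
F = q(E + v×B) = (3.204×10⁻¹⁹ C)·(8.09×10⁴, -2.40×10⁵, -1.42×10⁵) = (2.59×10⁻¹⁴, -7.69×10⁻¹⁴, -4.55×10⁻¹⁴) N.
|a| = |F|/m = 9.306×10⁻¹⁴/6.48×10⁻²⁶ ≈ 1.44×10¹² m/s².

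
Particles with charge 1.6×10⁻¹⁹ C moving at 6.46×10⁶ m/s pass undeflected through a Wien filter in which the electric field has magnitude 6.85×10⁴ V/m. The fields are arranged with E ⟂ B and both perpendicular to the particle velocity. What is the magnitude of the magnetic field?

Balance of forces in the selector: qE = qvB ⇒ B = E/v.
B = 6.85×10⁴/6.46×10⁶ = 0.0106 T.

B = 0.0106 T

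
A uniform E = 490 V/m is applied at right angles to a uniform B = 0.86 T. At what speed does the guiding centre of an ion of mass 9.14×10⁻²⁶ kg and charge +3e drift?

v_d ≈ 570 m/s

In crossed fields the guiding centre drifts at v_d = |E×B|/B² = E/B, independent of charge and mass.
v_d = 490/0.86 = 570 m/s.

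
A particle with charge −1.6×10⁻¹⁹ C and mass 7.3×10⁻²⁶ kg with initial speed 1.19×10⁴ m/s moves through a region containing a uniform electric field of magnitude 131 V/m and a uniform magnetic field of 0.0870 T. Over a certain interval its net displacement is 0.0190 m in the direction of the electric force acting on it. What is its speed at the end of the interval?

v_f ≈ 1.23×10⁴ m/s

B does no work; ΔKE = |q|E d.
½mv_f² = ½mv₀² + |q|Ed = ½(7.3×10⁻²⁶)(1.19×10⁴)² + (1.6×10⁻¹⁹)(131)(0.0190) ≈ 5.169×10⁻¹⁸ J + 3.982×10⁻¹⁹ J ≈ 5.567×10⁻¹⁸ J.
v_f = √(2·5.567×10⁻¹⁸/7.3×10⁻²⁶) ≈ 1.23×10⁴ m/s.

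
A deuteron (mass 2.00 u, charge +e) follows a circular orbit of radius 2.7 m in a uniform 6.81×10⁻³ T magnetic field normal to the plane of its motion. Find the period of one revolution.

T ≈ 1.91×10⁻⁵ s

The cyclotron period depends only on m, q, B: T = 2πm/(|q|B).
T = 2π(3.322×10⁻²⁷)/((1.602×10⁻¹⁹)(6.81×10⁻³)) ≈ 1.91×10⁻⁵ s.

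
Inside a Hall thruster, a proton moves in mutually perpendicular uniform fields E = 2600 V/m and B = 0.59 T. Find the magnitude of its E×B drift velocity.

The steady drift has the magnetic force balancing the electric force, so v_d = E/B.
v_d = 2600/0.59 = 4400 m/s.

v_d ≈ 4400 m/s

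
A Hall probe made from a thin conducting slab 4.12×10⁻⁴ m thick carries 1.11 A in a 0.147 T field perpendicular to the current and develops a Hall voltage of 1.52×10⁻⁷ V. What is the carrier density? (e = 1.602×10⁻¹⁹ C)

n ≈ 1.63×10²⁸ m⁻³

From V_H = IB/(n e t), n = IB/(V_H e t).
n = (1.11)(0.147)/((1.52×10⁻⁷)(1.602×10⁻¹⁹)(4.12×10⁻⁴)) ≈ 1.63×10²⁸ m⁻³.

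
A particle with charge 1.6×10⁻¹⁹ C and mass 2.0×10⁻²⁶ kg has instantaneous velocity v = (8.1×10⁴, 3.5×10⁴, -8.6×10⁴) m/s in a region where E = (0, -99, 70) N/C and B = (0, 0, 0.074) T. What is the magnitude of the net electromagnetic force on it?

|F| ≈ 1.06×10⁻¹⁵ N

v×B = (2590, -5990, 0) N/C.
E + v×B = (2590, -6090, 70.0) N/C.
F = q(E + v×B) = (1.6×10⁻¹⁹ C)·(2590, -6090, 70.0) = (4.14×10⁻¹⁶, -9.75×10⁻¹⁶, 1.12×10⁻¹⁷) N.
|F| = 1.06×10⁻¹⁵ N.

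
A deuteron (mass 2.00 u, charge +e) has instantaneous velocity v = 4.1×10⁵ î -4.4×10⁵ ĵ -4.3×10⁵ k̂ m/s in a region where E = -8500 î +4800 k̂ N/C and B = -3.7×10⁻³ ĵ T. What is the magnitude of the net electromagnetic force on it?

v×B = (-1590, 0, -1520) N/C.
E + v×B = (-1.01×10⁴, 0, 3280) N/C.
F = q(E + v×B) = (1.602×10⁻¹⁹ C)·(-1.01×10⁴, 0, 3280) = (-1.62×10⁻¹⁵, 0, 5.26×10⁻¹⁶) N.
|F| = 1.70×10⁻¹⁵ N.

|F| ≈ 1.70×10⁻¹⁵ N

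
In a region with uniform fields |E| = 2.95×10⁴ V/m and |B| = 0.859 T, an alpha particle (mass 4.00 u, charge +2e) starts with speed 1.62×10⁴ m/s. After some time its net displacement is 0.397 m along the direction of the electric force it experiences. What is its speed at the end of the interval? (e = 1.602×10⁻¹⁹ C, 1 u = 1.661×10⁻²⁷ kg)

B does no work; ΔKE = |q|E d.
½mv_f² = ½mv₀² + |q|Ed = ½(6.644×10⁻²⁷)(1.62×10⁴)² + (3.204×10⁻¹⁹)(2.95×10⁴)(0.397) ≈ 8.718×10⁻¹⁹ J + 3.752×10⁻¹⁵ J ≈ 3.753×10⁻¹⁵ J.
v_f = √(2·3.753×10⁻¹⁵/6.644×10⁻²⁷) ≈ 1.06×10⁶ m/s.

v_f ≈ 1.06×10⁶ m/s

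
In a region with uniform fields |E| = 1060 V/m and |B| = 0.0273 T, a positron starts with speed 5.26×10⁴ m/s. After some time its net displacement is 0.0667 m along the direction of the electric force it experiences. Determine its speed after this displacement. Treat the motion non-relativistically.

B does no work; ΔKE = |q|E d.
½mv_f² = ½mv₀² + |q|Ed = ½(9.109×10⁻³¹)(5.26×10⁴)² + (1.602×10⁻¹⁹)(1060)(0.0667) ≈ 1.260×10⁻²¹ J + 1.133×10⁻¹⁷ J ≈ 1.133×10⁻¹⁷ J.
v_f = √(2·1.133×10⁻¹⁷/9.109×10⁻³¹) ≈ 4.99×10⁶ m/s.

v_f ≈ 4.99×10⁶ m/s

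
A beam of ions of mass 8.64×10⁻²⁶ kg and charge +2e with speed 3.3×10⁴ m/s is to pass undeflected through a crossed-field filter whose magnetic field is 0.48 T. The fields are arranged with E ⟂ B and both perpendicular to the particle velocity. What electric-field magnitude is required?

E = 1.6×10⁴ V/m

For straight-line motion qE = qvB, so E = vB.
E = 3.3×10⁴ × 0.48 = 1.6×10⁴ V/m.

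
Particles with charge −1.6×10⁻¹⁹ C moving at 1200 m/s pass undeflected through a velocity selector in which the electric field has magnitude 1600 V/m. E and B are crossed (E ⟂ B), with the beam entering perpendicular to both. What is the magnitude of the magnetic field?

Balance of forces in the selector: qE = qvB ⇒ B = E/v.
B = 1600/1200 = 1.3 T.

B = 1.3 T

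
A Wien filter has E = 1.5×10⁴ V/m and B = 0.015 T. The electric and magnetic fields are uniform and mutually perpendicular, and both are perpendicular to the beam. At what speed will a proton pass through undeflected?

For undeflected motion the electric and magnetic forces balance: qE = qvB.
v = E/B = 1.5×10⁴/0.015 = 1.0×10⁶ m/s.

v = 1.0×10⁶ m/s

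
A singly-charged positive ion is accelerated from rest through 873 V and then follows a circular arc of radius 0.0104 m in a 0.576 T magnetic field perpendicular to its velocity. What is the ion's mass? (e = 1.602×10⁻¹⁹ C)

m ≈ 3.29×10⁻²⁷ kg

Combine |q|V = ½mv² and r = mv/(|q|B): eliminate v to get m = qB²r²/(2V).
m = (1.602×10⁻¹⁹)(0.576)²(0.0104)²/(2·873) ≈ 3.29×10⁻²⁷ kg.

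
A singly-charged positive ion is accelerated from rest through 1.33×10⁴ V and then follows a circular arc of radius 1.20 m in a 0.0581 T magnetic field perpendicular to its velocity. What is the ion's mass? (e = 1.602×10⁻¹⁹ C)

Combine |q|V = ½mv² and r = mv/(|q|B): eliminate v to get m = qB²r²/(2V).
m = (1.602×10⁻¹⁹)(0.0581)²(1.20)²/(2·1.33×10⁴) ≈ 2.93×10⁻²⁶ kg.

m ≈ 2.93×10⁻²⁶ kg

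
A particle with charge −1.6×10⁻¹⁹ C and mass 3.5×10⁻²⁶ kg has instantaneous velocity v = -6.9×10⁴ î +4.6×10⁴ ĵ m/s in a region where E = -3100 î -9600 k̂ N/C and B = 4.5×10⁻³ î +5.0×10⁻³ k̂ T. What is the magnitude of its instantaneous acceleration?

|a| ≈ 4.67×10¹⁰ m/s²

v×B = (230, 345, -207) N/C.
E + v×B = (-2870, 345, -9810) N/C.
F = q(E + v×B) = (−1.6×10⁻¹⁹ C)·(-2870, 345, -9810) = (4.59×10⁻¹⁶, -5.52×10⁻¹⁷, 1.57×10⁻¹⁵) N.
|a| = |F|/m = 1.636×10⁻¹⁵/3.5×10⁻²⁶ ≈ 4.67×10¹⁰ m/s².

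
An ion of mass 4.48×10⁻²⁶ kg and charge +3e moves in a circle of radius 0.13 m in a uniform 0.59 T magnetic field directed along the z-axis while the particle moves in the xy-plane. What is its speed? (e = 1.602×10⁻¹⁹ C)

v ≈ 8.2×10⁵ m/s

From |q|vB = mv²/r, v = |q|Br/m.
v = (4.806×10⁻¹⁹)(0.59)(0.13)/4.48×10⁻²⁶ ≈ 8.2×10⁵ m/s.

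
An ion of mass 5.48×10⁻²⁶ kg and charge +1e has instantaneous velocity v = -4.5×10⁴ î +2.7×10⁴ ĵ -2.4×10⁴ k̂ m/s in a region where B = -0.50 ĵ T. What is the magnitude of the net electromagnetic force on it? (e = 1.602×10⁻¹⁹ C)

|F| ≈ 4.09×10⁻¹⁵ N

v×B = (-1.20×10⁴, 0, 2.25×10⁴) N/C.
F = q v×B = (1.602×10⁻¹⁹ C)·(-1.20×10⁴, 0, 2.25×10⁴) = (-1.92×10⁻¹⁵, 0, 3.60×10⁻¹⁵) N.
|F| = 4.09×10⁻¹⁵ N.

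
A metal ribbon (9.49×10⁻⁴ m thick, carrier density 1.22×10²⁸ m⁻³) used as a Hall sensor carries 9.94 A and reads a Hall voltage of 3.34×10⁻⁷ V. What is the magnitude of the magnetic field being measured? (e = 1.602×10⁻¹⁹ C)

B ≈ 0.0623 T

From V_H = IB/(n e t), B = V_H n e t / I.
B = (3.34×10⁻⁷)(1.22×10²⁸)(1.602×10⁻¹⁹)(9.49×10⁻⁴)/9.94 ≈ 0.0623 T.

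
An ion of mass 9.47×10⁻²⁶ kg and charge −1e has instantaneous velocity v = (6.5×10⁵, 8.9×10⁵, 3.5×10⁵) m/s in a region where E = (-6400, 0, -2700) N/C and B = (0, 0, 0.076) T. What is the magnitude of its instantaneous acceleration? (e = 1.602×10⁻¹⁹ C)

v×B = (6.76×10⁴, -4.94×10⁴, 0) N/C.
E + v×B = (6.12×10⁴, -4.94×10⁴, -2700) N/C.
F = q(E + v×B) = (−1.602×10⁻¹⁹ C)·(6.12×10⁴, -4.94×10⁴, -2700) = (-9.81×10⁻¹⁵, 7.91×10⁻¹⁵, 4.33×10⁻¹⁶) N.
|a| = |F|/m = 1.261×10⁻¹⁴/9.47×10⁻²⁶ ≈ 1.33×10¹¹ m/s².

|a| ≈ 1.33×10¹¹ m/s²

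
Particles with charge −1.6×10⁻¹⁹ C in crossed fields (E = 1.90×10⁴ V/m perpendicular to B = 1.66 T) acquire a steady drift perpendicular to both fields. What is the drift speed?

In crossed fields the guiding centre drifts at v_d = |E×B|/B² = E/B, independent of charge and mass.
v_d = 1.90×10⁴/1.66 = 1.14×10⁴ m/s.

v_d ≈ 1.14×10⁴ m/s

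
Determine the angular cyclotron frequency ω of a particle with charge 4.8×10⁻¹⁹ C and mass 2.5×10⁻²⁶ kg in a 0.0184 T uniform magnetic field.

ω = |q|B/m.
ω = (4.8×10⁻¹⁹)(0.0184)/2.5×10⁻²⁶ ≈ 3.53×10⁵ rad/s.

ω ≈ 3.53×10⁵ rad/s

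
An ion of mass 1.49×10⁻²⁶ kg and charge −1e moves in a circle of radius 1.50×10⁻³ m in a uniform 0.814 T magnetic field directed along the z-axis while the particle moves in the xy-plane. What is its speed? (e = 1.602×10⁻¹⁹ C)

From |q|vB = mv²/r, v = |q|Br/m.
v = (1.602×10⁻¹⁹)(0.814)(1.50×10⁻³)/1.49×10⁻²⁶ ≈ 1.31×10⁴ m/s.

v ≈ 1.31×10⁴ m/s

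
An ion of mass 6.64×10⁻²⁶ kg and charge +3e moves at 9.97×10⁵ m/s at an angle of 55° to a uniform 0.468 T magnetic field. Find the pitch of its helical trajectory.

v∥ = v cosθ = 9.97×10⁵·cos55° ≈ 5.719×10⁵ m/s.
T = 2πm/(|q|B) = 2π(6.64×10⁻²⁶)/((4.806×10⁻¹⁹)(0.468)) ≈ 1.855×10⁻⁶ s.
pitch = v∥ T = (5.719×10⁵)(1.855×10⁻⁶) ≈ 1.06 m.

p ≈ 1.06 m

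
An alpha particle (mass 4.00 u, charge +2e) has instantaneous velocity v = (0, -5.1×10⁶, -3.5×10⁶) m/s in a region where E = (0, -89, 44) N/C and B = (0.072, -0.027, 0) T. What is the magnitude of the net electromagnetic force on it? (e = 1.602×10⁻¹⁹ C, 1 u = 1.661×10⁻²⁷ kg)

|F| ≈ 1.46×10⁻¹³ N

v×B = (-9.45×10⁴, -2.52×10⁵, 3.67×10⁵) N/C.
E + v×B = (-9.45×10⁴, -2.52×10⁵, 3.67×10⁵) N/C.
F = q(E + v×B) = (3.204×10⁻¹⁹ C)·(-9.45×10⁴, -2.52×10⁵, 3.67×10⁵) = (-3.03×10⁻¹⁴, -8.08×10⁻¹⁴, 1.18×10⁻¹³) N.
|F| = 1.46×10⁻¹³ N.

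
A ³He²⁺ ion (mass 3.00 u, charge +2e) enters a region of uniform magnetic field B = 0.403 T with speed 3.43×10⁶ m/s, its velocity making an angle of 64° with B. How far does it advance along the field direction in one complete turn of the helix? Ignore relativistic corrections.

p ≈ 0.365 m

v∥ = v cosθ = 3.43×10⁶·cos64° ≈ 1.504×10⁶ m/s.
T = 2πm/(|q|B) = 2π(4.983×10⁻²⁷)/((3.204×10⁻¹⁹)(0.403)) ≈ 2.425×10⁻⁷ s.
pitch = v∥ T = (1.504×10⁶)(2.425×10⁻⁷) ≈ 0.365 m.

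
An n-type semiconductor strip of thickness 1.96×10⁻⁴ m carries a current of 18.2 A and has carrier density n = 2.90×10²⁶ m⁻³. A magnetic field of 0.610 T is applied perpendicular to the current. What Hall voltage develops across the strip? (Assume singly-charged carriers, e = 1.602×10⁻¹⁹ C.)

V_H ≈ 1.22×10⁻³ V

V_H = IB/(n e t).
V_H = (18.2)(0.610)/((2.90×10²⁶)(1.602×10⁻¹⁹)(1.96×10⁻⁴)) ≈ 1.22×10⁻³ V.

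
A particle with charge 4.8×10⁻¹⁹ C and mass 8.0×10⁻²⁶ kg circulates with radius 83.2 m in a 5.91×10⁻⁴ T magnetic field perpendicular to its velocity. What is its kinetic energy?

KE ≈ 3.48×10⁻¹⁵ J

v = |q|Br/m, then KE = ½mv² = (qBr)²/(2m).
v = (4.8×10⁻¹⁹)(5.91×10⁻⁴)(83.2)/8.0×10⁻²⁶ ≈ 2.950×10⁵ m/s.
KE = ½(8.0×10⁻²⁶)(2.950×10⁵)² ≈ 3.48×10⁻¹⁵ J.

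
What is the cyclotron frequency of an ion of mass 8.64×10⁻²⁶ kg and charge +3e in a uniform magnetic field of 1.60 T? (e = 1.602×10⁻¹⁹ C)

f = |q|B/(2πm).
f = (4.806×10⁻¹⁹)(1.60)/(2π·8.64×10⁻²⁶) ≈ 1.42×10⁶ Hz.

f ≈ 1.42×10⁶ Hz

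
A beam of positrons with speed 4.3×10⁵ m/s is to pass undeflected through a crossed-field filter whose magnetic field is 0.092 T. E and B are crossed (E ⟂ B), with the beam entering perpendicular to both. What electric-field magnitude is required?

For straight-line motion qE = qvB, so E = vB.
E = 4.3×10⁵ × 0.092 = 4.0×10⁴ V/m.

E = 4.0×10⁴ V/m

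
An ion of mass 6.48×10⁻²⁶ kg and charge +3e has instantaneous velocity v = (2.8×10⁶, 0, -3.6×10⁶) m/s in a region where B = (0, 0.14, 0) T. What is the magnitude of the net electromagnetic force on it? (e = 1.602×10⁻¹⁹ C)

v×B = (5.04×10⁵, 0, 3.92×10⁵) N/C.
F = q v×B = (4.806×10⁻¹⁹ C)·(5.04×10⁵, 0, 3.92×10⁵) = (2.42×10⁻¹³, 0, 1.88×10⁻¹³) N.
|F| = 3.07×10⁻¹³ N.

|F| ≈ 3.07×10⁻¹³ N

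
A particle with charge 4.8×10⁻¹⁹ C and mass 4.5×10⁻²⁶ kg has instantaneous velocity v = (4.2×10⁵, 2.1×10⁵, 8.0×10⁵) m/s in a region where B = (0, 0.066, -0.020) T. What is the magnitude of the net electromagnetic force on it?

|F| ≈ 3.07×10⁻¹⁴ N

v×B = (-5.70×10⁴, 8400, 2.77×10⁴) N/C.
F = q v×B = (4.8×10⁻¹⁹ C)·(-5.70×10⁴, 8400, 2.77×10⁴) = (-2.74×10⁻¹⁴, 4.03×10⁻¹⁵, 1.33×10⁻¹⁴) N.
|F| = 3.07×10⁻¹⁴ N.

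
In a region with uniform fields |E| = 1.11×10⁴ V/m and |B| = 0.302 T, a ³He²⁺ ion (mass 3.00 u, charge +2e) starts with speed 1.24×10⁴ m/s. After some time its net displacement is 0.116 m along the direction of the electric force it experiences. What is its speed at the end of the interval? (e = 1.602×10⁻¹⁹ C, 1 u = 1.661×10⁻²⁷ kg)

B does no work; ΔKE = |q|E d.
½mv_f² = ½mv₀² + |q|Ed = ½(4.983×10⁻²⁷)(1.24×10⁴)² + (3.204×10⁻¹⁹)(1.11×10⁴)(0.116) ≈ 3.831×10⁻¹⁹ J + 4.125×10⁻¹⁶ J ≈ 4.129×10⁻¹⁶ J.
v_f = √(2·4.129×10⁻¹⁶/4.983×10⁻²⁷) ≈ 4.07×10⁵ m/s.

v_f ≈ 4.07×10⁵ m/s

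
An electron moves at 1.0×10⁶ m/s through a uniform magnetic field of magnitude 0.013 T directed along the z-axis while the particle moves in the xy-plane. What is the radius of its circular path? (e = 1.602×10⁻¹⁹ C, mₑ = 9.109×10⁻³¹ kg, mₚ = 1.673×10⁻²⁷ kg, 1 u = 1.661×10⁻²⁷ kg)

r ≈ 4.4×10⁻⁴ m

The magnetic force provides the centripetal force: |q|vB = mv²/r.
r = mv/(|q|B) = (9.109×10⁻³¹)(1.0×10⁶)/((1.602×10⁻¹⁹)(0.013)) ≈ 4.4×10⁻⁴ m.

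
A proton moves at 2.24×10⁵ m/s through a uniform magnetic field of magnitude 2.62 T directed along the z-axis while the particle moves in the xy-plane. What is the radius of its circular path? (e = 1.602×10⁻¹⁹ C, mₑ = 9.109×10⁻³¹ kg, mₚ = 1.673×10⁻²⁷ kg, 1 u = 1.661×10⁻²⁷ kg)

The magnetic force provides the centripetal force: |q|vB = mv²/r.
r = mv/(|q|B) = (1.673×10⁻²⁷)(2.24×10⁵)/((1.602×10⁻¹⁹)(2.62)) ≈ 8.93×10⁻⁴ m.

r ≈ 8.93×10⁻⁴ m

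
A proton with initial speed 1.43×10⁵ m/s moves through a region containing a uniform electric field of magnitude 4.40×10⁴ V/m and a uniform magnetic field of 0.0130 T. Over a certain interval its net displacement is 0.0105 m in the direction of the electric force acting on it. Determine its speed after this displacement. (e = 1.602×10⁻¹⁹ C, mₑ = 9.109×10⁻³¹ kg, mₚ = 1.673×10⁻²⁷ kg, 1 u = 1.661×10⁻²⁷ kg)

B does no work; ΔKE = |q|E d.
½mv_f² = ½mv₀² + |q|Ed = ½(1.673×10⁻²⁷)(1.43×10⁵)² + (1.602×10⁻¹⁹)(4.40×10⁴)(0.0105) ≈ 1.711×10⁻¹⁷ J + 7.401×10⁻¹⁷ J ≈ 9.112×10⁻¹⁷ J.
v_f = √(2·9.112×10⁻¹⁷/1.673×10⁻²⁷) ≈ 3.30×10⁵ m/s.

v_f ≈ 3.30×10⁵ m/s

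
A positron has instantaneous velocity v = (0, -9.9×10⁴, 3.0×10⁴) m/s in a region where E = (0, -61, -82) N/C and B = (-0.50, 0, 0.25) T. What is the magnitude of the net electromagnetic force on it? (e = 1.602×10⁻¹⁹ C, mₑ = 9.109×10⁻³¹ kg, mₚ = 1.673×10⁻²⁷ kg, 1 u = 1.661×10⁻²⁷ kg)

v×B = (-2.48×10⁴, -1.50×10⁴, -4.95×10⁴) N/C.
E + v×B = (-2.48×10⁴, -1.51×10⁴, -4.96×10⁴) N/C.
F = q(E + v×B) = (1.602×10⁻¹⁹ C)·(-2.48×10⁴, -1.51×10⁴, -4.96×10⁴) = (-3.96×10⁻¹⁵, -2.41×10⁻¹⁵, -7.94×10⁻¹⁵) N.
|F| = 9.20×10⁻¹⁵ N.

|F| ≈ 9.20×10⁻¹⁵ N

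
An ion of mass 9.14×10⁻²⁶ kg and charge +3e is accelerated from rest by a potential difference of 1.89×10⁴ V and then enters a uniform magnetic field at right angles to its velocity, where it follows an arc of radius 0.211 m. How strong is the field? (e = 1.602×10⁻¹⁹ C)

v = √(2|q|V/m) = √(2·4.806×10⁻¹⁹·1.89×10⁴/9.14×10⁻²⁶) ≈ 4.458×10⁵ m/s.
B = mv/(|q|r) = (9.14×10⁻²⁶)(4.458×10⁵)/((4.806×10⁻¹⁹)(0.211)) ≈ 0.402 T.

B ≈ 0.402 T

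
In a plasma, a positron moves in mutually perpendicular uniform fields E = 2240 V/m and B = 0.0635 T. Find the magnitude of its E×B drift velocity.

The E×B drift speed is v_d = E/B.
v_d = 2240/0.0635 = 3.53×10⁴ m/s.

v_d ≈ 3.53×10⁴ m/s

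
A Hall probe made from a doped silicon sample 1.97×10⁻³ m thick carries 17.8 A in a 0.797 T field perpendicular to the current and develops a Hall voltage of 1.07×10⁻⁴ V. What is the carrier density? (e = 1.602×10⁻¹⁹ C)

n ≈ 4.20×10²⁶ m⁻³

From V_H = IB/(n e t), n = IB/(V_H e t).
n = (17.8)(0.797)/((1.07×10⁻⁴)(1.602×10⁻¹⁹)(1.97×10⁻³)) ≈ 4.20×10²⁶ m⁻³.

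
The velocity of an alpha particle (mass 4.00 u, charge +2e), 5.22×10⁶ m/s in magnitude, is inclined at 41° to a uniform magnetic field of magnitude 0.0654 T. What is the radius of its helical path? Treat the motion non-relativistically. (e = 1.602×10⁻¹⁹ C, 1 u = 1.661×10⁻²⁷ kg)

v⊥ = v sinθ = 5.22×10⁶·sin41° ≈ 3.425×10⁶ m/s.
r = m v⊥/(|q|B) = (6.644×10⁻²⁷)(3.425×10⁶)/((3.204×10⁻¹⁹)(0.0654)) ≈ 1.09 m.

r ≈ 1.09 m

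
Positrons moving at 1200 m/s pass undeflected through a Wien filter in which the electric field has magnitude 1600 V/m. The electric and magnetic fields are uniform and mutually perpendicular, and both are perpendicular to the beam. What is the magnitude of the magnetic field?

B = 1.3 T

Balance of forces in the selector: qE = qvB ⇒ B = E/v.
B = 1600/1200 = 1.3 T.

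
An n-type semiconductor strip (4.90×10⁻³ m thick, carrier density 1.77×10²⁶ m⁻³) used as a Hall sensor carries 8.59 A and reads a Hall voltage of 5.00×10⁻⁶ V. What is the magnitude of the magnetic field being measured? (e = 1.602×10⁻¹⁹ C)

From V_H = IB/(n e t), B = V_H n e t / I.
B = (5.00×10⁻⁶)(1.77×10²⁶)(1.602×10⁻¹⁹)(4.90×10⁻³)/8.59 ≈ 0.0809 T.

B ≈ 0.0809 T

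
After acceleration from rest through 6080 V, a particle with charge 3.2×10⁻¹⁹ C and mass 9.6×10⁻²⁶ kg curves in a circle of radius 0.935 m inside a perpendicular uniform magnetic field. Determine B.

v = √(2|q|V/m) = √(2·3.2×10⁻¹⁹·6080/9.6×10⁻²⁶) ≈ 2.013×10⁵ m/s.
B = mv/(|q|r) = (9.6×10⁻²⁶)(2.013×10⁵)/((3.2×10⁻¹⁹)(0.935)) ≈ 0.0646 T.

B ≈ 0.0646 T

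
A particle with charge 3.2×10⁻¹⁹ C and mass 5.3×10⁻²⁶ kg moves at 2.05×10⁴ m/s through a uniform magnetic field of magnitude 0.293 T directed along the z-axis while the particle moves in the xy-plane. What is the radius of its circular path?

r ≈ 0.0116 m

The magnetic force provides the centripetal force: |q|vB = mv²/r.
r = mv/(|q|B) = (5.3×10⁻²⁶)(2.05×10⁴)/((3.2×10⁻¹⁹)(0.293)) ≈ 0.0116 m.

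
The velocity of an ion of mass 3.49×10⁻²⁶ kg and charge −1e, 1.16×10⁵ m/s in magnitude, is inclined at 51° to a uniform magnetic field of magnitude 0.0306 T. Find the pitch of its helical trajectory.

p ≈ 3.27 m

v∥ = v cosθ = 1.16×10⁵·cos51° ≈ 7.300×10⁴ m/s.
T = 2πm/(|q|B) = 2π(3.49×10⁻²⁶)/((1.602×10⁻¹⁹)(0.0306)) ≈ 4.473×10⁻⁵ s.
pitch = v∥ T = (7.300×10⁴)(4.473×10⁻⁵) ≈ 3.27 m.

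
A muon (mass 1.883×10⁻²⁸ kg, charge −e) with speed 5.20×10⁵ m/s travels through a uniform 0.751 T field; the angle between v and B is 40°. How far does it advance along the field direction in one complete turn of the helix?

v∥ = v cosθ = 5.20×10⁵·cos40° ≈ 3.983×10⁵ m/s.
T = 2πm/(|q|B) = 2π(1.883×10⁻²⁸)/((1.602×10⁻¹⁹)(0.751)) ≈ 9.834×10⁻⁹ s.
pitch = v∥ T = (3.983×10⁵)(9.834×10⁻⁹) ≈ 3.92×10⁻³ m.

p ≈ 3.92×10⁻³ m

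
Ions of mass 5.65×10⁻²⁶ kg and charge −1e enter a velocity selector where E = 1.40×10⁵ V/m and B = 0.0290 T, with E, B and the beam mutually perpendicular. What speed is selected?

v = 4.83×10⁶ m/s

For undeflected motion the electric and magnetic forces balance: qE = qvB.
v = E/B = 1.40×10⁵/0.0290 = 4.83×10⁶ m/s.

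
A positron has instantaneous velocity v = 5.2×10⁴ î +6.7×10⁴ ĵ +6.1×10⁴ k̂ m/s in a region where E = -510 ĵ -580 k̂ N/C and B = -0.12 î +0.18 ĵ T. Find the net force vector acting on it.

v×B = (-1.10×10⁴, -7320, 1.74×10⁴) N/C.
E + v×B = (-1.10×10⁴, -7830, 1.68×10⁴) N/C.
F = q(E + v×B) = (1.602×10⁻¹⁹ C)·(-1.10×10⁴, -7830, 1.68×10⁴) = (-1.76×10⁻¹⁵, -1.25×10⁻¹⁵, 2.69×10⁻¹⁵) N.

F ≈ (-1.76×10⁻¹⁵, -1.25×10⁻¹⁵, 2.69×10⁻¹⁵) N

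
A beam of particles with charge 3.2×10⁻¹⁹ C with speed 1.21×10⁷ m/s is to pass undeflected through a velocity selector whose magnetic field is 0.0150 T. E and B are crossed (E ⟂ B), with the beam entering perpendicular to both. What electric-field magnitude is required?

E = 1.82×10⁵ V/m

For straight-line motion qE = qvB, so E = vB.
E = 1.21×10⁷ × 0.0150 = 1.82×10⁵ V/m.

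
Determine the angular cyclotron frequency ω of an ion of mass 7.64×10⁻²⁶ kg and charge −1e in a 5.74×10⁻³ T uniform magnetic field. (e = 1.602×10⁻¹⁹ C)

ω ≈ 1.20×10⁴ rad/s

ω = |q|B/m.
ω = (1.602×10⁻¹⁹)(5.74×10⁻³)/7.64×10⁻²⁶ ≈ 1.20×10⁴ rad/s.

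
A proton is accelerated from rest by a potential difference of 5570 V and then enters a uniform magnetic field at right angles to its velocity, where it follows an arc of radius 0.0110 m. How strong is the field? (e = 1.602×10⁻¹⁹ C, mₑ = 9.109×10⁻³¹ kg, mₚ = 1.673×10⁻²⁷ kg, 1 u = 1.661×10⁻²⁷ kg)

v = √(2|q|V/m) = √(2·1.602×10⁻¹⁹·5570/1.673×10⁻²⁷) ≈ 1.033×10⁶ m/s.
B = mv/(|q|r) = (1.673×10⁻²⁷)(1.033×10⁶)/((1.602×10⁻¹⁹)(0.0110)) ≈ 0.981 T.

B ≈ 0.981 T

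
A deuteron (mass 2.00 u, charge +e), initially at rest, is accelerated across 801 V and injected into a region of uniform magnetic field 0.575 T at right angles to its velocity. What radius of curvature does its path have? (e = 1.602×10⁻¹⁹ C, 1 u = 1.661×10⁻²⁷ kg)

Acceleration: |q|V = ½mv² ⇒ v = √(2|q|V/m) = √(2·1.602×10⁻¹⁹·801/3.322×10⁻²⁷) ≈ 2.779×10⁵ m/s.
In the field: r = mv/(|q|B) = (3.322×10⁻²⁷)(2.779×10⁵)/((1.602×10⁻¹⁹)(0.575)) ≈ 0.0100 m.

r ≈ 0.0100 m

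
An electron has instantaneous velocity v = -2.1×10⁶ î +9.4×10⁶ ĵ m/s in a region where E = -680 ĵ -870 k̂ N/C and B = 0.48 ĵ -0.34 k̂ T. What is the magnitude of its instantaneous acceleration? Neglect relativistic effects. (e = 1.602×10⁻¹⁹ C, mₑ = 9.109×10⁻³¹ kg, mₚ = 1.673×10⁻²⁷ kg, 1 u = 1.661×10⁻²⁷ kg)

|a| ≈ 6.03×10¹⁷ m/s²

v×B = (-3.20×10⁶, -7.14×10⁵, -1.01×10⁶) N/C.
E + v×B = (-3.20×10⁶, -7.15×10⁵, -1.01×10⁶) N/C.
F = q(E + v×B) = (−1.602×10⁻¹⁹ C)·(-3.20×10⁶, -7.15×10⁵, -1.01×10⁶) = (5.12×10⁻¹³, 1.14×10⁻¹³, 1.62×10⁻¹³) N.
|a| = |F|/m = 5.490×10⁻¹³/9.109×10⁻³¹ ≈ 6.03×10¹⁷ m/s².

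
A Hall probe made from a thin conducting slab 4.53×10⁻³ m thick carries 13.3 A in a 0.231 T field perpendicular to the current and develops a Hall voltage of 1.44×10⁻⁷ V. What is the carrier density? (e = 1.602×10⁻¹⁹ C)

From V_H = IB/(n e t), n = IB/(V_H e t).
n = (13.3)(0.231)/((1.44×10⁻⁷)(1.602×10⁻¹⁹)(4.53×10⁻³)) ≈ 2.94×10²⁸ m⁻³.

n ≈ 2.94×10²⁸ m⁻³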